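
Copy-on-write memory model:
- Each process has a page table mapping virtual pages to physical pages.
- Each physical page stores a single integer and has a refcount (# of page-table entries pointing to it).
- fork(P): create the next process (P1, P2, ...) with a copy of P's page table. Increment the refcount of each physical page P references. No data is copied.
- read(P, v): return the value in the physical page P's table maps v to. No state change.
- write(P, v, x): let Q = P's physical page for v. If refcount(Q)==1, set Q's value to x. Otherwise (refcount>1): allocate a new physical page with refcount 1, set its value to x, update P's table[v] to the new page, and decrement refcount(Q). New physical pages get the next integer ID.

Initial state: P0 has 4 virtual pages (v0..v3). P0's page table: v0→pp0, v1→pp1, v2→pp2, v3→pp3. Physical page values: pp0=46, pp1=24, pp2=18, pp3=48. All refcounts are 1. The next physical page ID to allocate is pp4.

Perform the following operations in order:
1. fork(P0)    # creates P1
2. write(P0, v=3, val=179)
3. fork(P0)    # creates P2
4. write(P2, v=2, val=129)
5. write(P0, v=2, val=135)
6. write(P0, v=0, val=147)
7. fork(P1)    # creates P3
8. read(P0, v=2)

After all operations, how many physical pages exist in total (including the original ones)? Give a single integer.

Op 1: fork(P0) -> P1. 4 ppages; refcounts: pp0:2 pp1:2 pp2:2 pp3:2
Op 2: write(P0, v3, 179). refcount(pp3)=2>1 -> COPY to pp4. 5 ppages; refcounts: pp0:2 pp1:2 pp2:2 pp3:1 pp4:1
Op 3: fork(P0) -> P2. 5 ppages; refcounts: pp0:3 pp1:3 pp2:3 pp3:1 pp4:2
Op 4: write(P2, v2, 129). refcount(pp2)=3>1 -> COPY to pp5. 6 ppages; refcounts: pp0:3 pp1:3 pp2:2 pp3:1 pp4:2 pp5:1
Op 5: write(P0, v2, 135). refcount(pp2)=2>1 -> COPY to pp6. 7 ppages; refcounts: pp0:3 pp1:3 pp2:1 pp3:1 pp4:2 pp5:1 pp6:1
Op 6: write(P0, v0, 147). refcount(pp0)=3>1 -> COPY to pp7. 8 ppages; refcounts: pp0:2 pp1:3 pp2:1 pp3:1 pp4:2 pp5:1 pp6:1 pp7:1
Op 7: fork(P1) -> P3. 8 ppages; refcounts: pp0:3 pp1:4 pp2:2 pp3:2 pp4:2 pp5:1 pp6:1 pp7:1
Op 8: read(P0, v2) -> 135. No state change.

Answer: 8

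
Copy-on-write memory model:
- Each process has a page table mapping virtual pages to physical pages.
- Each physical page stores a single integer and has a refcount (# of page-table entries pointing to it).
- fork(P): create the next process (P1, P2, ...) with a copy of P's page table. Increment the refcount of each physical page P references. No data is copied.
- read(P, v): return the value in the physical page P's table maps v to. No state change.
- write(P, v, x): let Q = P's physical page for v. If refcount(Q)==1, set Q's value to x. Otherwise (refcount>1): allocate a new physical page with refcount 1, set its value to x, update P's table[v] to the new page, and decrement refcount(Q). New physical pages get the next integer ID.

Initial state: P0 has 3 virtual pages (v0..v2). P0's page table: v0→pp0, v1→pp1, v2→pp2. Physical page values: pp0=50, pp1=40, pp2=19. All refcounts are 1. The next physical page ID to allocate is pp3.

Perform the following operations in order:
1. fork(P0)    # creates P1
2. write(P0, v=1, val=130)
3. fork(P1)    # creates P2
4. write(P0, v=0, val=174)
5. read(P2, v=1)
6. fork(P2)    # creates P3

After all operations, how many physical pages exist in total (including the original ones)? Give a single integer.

Answer: 5

Derivation:
Op 1: fork(P0) -> P1. 3 ppages; refcounts: pp0:2 pp1:2 pp2:2
Op 2: write(P0, v1, 130). refcount(pp1)=2>1 -> COPY to pp3. 4 ppages; refcounts: pp0:2 pp1:1 pp2:2 pp3:1
Op 3: fork(P1) -> P2. 4 ppages; refcounts: pp0:3 pp1:2 pp2:3 pp3:1
Op 4: write(P0, v0, 174). refcount(pp0)=3>1 -> COPY to pp4. 5 ppages; refcounts: pp0:2 pp1:2 pp2:3 pp3:1 pp4:1
Op 5: read(P2, v1) -> 40. No state change.
Op 6: fork(P2) -> P3. 5 ppages; refcounts: pp0:3 pp1:3 pp2:4 pp3:1 pp4:1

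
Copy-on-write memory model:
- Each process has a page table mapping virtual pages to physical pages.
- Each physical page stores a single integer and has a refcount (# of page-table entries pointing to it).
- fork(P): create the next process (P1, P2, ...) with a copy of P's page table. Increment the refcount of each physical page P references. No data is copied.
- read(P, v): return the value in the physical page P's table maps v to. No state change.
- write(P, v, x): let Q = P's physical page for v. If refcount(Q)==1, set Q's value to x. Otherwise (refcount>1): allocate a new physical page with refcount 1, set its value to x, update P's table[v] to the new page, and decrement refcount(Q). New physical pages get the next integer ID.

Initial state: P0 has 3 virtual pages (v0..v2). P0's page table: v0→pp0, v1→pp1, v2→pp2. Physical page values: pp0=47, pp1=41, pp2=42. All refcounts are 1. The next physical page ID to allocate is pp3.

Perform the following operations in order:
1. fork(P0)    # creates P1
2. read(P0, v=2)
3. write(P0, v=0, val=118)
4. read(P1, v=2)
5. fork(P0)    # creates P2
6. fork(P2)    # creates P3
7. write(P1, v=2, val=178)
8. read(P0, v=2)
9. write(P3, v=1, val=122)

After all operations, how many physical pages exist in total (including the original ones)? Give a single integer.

Answer: 6

Derivation:
Op 1: fork(P0) -> P1. 3 ppages; refcounts: pp0:2 pp1:2 pp2:2
Op 2: read(P0, v2) -> 42. No state change.
Op 3: write(P0, v0, 118). refcount(pp0)=2>1 -> COPY to pp3. 4 ppages; refcounts: pp0:1 pp1:2 pp2:2 pp3:1
Op 4: read(P1, v2) -> 42. No state change.
Op 5: fork(P0) -> P2. 4 ppages; refcounts: pp0:1 pp1:3 pp2:3 pp3:2
Op 6: fork(P2) -> P3. 4 ppages; refcounts: pp0:1 pp1:4 pp2:4 pp3:3
Op 7: write(P1, v2, 178). refcount(pp2)=4>1 -> COPY to pp4. 5 ppages; refcounts: pp0:1 pp1:4 pp2:3 pp3:3 pp4:1
Op 8: read(P0, v2) -> 42. No state change.
Op 9: write(P3, v1, 122). refcount(pp1)=4>1 -> COPY to pp5. 6 ppages; refcounts: pp0:1 pp1:3 pp2:3 pp3:3 pp4:1 pp5:1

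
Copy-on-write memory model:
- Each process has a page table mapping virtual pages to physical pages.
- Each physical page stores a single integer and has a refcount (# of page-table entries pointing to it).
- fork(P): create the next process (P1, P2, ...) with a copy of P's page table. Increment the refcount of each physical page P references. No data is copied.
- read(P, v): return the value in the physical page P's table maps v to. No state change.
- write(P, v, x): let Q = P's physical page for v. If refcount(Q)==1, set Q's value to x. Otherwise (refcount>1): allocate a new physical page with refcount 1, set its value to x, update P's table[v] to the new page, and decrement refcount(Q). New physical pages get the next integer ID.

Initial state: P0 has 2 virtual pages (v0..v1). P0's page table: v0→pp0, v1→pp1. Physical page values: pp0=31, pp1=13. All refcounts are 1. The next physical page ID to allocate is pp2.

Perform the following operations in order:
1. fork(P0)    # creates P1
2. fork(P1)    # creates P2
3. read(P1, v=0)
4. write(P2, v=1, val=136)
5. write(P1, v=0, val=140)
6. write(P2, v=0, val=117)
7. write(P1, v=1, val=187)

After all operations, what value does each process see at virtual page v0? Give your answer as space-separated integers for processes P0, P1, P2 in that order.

Answer: 31 140 117

Derivation:
Op 1: fork(P0) -> P1. 2 ppages; refcounts: pp0:2 pp1:2
Op 2: fork(P1) -> P2. 2 ppages; refcounts: pp0:3 pp1:3
Op 3: read(P1, v0) -> 31. No state change.
Op 4: write(P2, v1, 136). refcount(pp1)=3>1 -> COPY to pp2. 3 ppages; refcounts: pp0:3 pp1:2 pp2:1
Op 5: write(P1, v0, 140). refcount(pp0)=3>1 -> COPY to pp3. 4 ppages; refcounts: pp0:2 pp1:2 pp2:1 pp3:1
Op 6: write(P2, v0, 117). refcount(pp0)=2>1 -> COPY to pp4. 5 ppages; refcounts: pp0:1 pp1:2 pp2:1 pp3:1 pp4:1
Op 7: write(P1, v1, 187). refcount(pp1)=2>1 -> COPY to pp5. 6 ppages; refcounts: pp0:1 pp1:1 pp2:1 pp3:1 pp4:1 pp5:1
P0: v0 -> pp0 = 31
P1: v0 -> pp3 = 140
P2: v0 -> pp4 = 117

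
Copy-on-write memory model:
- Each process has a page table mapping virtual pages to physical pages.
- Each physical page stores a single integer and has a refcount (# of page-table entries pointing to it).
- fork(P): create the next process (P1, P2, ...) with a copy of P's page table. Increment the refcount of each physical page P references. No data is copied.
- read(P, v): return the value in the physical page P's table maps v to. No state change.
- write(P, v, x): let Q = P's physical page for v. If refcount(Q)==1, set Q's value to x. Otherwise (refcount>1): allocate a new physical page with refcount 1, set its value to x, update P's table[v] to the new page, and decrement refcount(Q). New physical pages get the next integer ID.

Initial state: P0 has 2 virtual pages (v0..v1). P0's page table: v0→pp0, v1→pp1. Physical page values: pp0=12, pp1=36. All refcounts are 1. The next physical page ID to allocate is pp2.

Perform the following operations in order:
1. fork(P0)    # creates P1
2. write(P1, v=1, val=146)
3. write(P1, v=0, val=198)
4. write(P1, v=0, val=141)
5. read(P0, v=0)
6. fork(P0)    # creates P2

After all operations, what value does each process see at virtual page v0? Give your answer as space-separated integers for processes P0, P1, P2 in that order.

Answer: 12 141 12

Derivation:
Op 1: fork(P0) -> P1. 2 ppages; refcounts: pp0:2 pp1:2
Op 2: write(P1, v1, 146). refcount(pp1)=2>1 -> COPY to pp2. 3 ppages; refcounts: pp0:2 pp1:1 pp2:1
Op 3: write(P1, v0, 198). refcount(pp0)=2>1 -> COPY to pp3. 4 ppages; refcounts: pp0:1 pp1:1 pp2:1 pp3:1
Op 4: write(P1, v0, 141). refcount(pp3)=1 -> write in place. 4 ppages; refcounts: pp0:1 pp1:1 pp2:1 pp3:1
Op 5: read(P0, v0) -> 12. No state change.
Op 6: fork(P0) -> P2. 4 ppages; refcounts: pp0:2 pp1:2 pp2:1 pp3:1
P0: v0 -> pp0 = 12
P1: v0 -> pp3 = 141
P2: v0 -> pp0 = 12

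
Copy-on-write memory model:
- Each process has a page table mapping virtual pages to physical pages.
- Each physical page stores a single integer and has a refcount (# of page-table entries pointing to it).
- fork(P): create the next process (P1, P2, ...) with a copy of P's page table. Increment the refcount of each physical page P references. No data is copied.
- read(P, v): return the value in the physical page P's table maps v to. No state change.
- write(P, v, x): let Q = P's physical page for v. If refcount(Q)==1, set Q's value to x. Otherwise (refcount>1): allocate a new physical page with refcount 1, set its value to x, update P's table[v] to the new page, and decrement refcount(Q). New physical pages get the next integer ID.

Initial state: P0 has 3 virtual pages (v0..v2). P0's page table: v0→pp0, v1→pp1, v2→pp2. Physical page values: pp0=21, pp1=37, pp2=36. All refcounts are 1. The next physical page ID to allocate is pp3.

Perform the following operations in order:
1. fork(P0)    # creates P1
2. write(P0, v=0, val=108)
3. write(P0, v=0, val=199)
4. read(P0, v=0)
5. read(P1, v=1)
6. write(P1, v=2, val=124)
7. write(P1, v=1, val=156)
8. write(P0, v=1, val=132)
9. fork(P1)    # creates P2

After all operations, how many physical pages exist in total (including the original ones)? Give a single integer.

Op 1: fork(P0) -> P1. 3 ppages; refcounts: pp0:2 pp1:2 pp2:2
Op 2: write(P0, v0, 108). refcount(pp0)=2>1 -> COPY to pp3. 4 ppages; refcounts: pp0:1 pp1:2 pp2:2 pp3:1
Op 3: write(P0, v0, 199). refcount(pp3)=1 -> write in place. 4 ppages; refcounts: pp0:1 pp1:2 pp2:2 pp3:1
Op 4: read(P0, v0) -> 199. No state change.
Op 5: read(P1, v1) -> 37. No state change.
Op 6: write(P1, v2, 124). refcount(pp2)=2>1 -> COPY to pp4. 5 ppages; refcounts: pp0:1 pp1:2 pp2:1 pp3:1 pp4:1
Op 7: write(P1, v1, 156). refcount(pp1)=2>1 -> COPY to pp5. 6 ppages; refcounts: pp0:1 pp1:1 pp2:1 pp3:1 pp4:1 pp5:1
Op 8: write(P0, v1, 132). refcount(pp1)=1 -> write in place. 6 ppages; refcounts: pp0:1 pp1:1 pp2:1 pp3:1 pp4:1 pp5:1
Op 9: fork(P1) -> P2. 6 ppages; refcounts: pp0:2 pp1:1 pp2:1 pp3:1 pp4:2 pp5:2

Answer: 6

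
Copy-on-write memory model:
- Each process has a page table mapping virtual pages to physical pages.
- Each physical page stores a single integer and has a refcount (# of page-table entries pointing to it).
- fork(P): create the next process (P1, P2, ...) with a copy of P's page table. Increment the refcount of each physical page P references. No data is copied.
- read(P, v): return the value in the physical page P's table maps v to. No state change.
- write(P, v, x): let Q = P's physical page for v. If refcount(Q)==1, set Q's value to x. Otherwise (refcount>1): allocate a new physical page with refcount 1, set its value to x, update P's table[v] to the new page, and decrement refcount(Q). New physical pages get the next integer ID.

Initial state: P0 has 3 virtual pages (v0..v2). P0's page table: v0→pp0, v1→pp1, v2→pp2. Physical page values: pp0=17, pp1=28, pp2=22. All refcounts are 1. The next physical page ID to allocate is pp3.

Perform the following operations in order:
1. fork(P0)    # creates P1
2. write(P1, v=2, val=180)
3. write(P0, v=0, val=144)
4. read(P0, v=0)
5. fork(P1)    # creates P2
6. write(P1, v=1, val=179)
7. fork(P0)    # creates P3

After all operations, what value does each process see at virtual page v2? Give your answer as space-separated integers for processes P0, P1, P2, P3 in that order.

Answer: 22 180 180 22

Derivation:
Op 1: fork(P0) -> P1. 3 ppages; refcounts: pp0:2 pp1:2 pp2:2
Op 2: write(P1, v2, 180). refcount(pp2)=2>1 -> COPY to pp3. 4 ppages; refcounts: pp0:2 pp1:2 pp2:1 pp3:1
Op 3: write(P0, v0, 144). refcount(pp0)=2>1 -> COPY to pp4. 5 ppages; refcounts: pp0:1 pp1:2 pp2:1 pp3:1 pp4:1
Op 4: read(P0, v0) -> 144. No state change.
Op 5: fork(P1) -> P2. 5 ppages; refcounts: pp0:2 pp1:3 pp2:1 pp3:2 pp4:1
Op 6: write(P1, v1, 179). refcount(pp1)=3>1 -> COPY to pp5. 6 ppages; refcounts: pp0:2 pp1:2 pp2:1 pp3:2 pp4:1 pp5:1
Op 7: fork(P0) -> P3. 6 ppages; refcounts: pp0:2 pp1:3 pp2:2 pp3:2 pp4:2 pp5:1
P0: v2 -> pp2 = 22
P1: v2 -> pp3 = 180
P2: v2 -> pp3 = 180
P3: v2 -> pp2 = 22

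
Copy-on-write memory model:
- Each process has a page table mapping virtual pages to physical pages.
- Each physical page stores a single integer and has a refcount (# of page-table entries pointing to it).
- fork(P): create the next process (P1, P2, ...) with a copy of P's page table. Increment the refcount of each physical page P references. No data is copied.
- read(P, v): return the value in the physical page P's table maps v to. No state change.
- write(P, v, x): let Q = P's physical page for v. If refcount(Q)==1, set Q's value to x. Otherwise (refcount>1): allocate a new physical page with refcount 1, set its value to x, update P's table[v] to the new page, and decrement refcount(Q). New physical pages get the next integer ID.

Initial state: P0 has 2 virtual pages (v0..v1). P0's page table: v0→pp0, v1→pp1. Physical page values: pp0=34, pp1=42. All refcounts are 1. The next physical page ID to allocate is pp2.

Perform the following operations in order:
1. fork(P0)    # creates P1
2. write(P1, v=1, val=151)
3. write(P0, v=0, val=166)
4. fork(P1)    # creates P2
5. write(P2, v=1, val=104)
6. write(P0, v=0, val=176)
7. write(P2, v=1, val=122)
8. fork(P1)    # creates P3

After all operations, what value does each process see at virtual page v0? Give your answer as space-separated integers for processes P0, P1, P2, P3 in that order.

Op 1: fork(P0) -> P1. 2 ppages; refcounts: pp0:2 pp1:2
Op 2: write(P1, v1, 151). refcount(pp1)=2>1 -> COPY to pp2. 3 ppages; refcounts: pp0:2 pp1:1 pp2:1
Op 3: write(P0, v0, 166). refcount(pp0)=2>1 -> COPY to pp3. 4 ppages; refcounts: pp0:1 pp1:1 pp2:1 pp3:1
Op 4: fork(P1) -> P2. 4 ppages; refcounts: pp0:2 pp1:1 pp2:2 pp3:1
Op 5: write(P2, v1, 104). refcount(pp2)=2>1 -> COPY to pp4. 5 ppages; refcounts: pp0:2 pp1:1 pp2:1 pp3:1 pp4:1
Op 6: write(P0, v0, 176). refcount(pp3)=1 -> write in place. 5 ppages; refcounts: pp0:2 pp1:1 pp2:1 pp3:1 pp4:1
Op 7: write(P2, v1, 122). refcount(pp4)=1 -> write in place. 5 ppages; refcounts: pp0:2 pp1:1 pp2:1 pp3:1 pp4:1
Op 8: fork(P1) -> P3. 5 ppages; refcounts: pp0:3 pp1:1 pp2:2 pp3:1 pp4:1
P0: v0 -> pp3 = 176
P1: v0 -> pp0 = 34
P2: v0 -> pp0 = 34
P3: v0 -> pp0 = 34

Answer: 176 34 34 34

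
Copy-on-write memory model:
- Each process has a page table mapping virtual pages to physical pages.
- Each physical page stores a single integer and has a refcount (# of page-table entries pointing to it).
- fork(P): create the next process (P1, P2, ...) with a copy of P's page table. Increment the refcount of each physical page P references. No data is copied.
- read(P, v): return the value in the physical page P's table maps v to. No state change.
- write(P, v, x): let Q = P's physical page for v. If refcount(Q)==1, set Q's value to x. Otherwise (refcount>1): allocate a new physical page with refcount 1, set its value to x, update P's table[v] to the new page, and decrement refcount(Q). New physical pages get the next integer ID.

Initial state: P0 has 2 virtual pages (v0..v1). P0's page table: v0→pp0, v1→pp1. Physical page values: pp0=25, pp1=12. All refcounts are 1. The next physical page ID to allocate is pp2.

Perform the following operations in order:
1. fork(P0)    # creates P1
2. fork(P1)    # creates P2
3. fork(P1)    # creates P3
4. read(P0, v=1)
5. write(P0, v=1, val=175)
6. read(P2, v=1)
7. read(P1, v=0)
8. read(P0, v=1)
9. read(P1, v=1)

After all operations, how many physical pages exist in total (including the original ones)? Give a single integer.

Op 1: fork(P0) -> P1. 2 ppages; refcounts: pp0:2 pp1:2
Op 2: fork(P1) -> P2. 2 ppages; refcounts: pp0:3 pp1:3
Op 3: fork(P1) -> P3. 2 ppages; refcounts: pp0:4 pp1:4
Op 4: read(P0, v1) -> 12. No state change.
Op 5: write(P0, v1, 175). refcount(pp1)=4>1 -> COPY to pp2. 3 ppages; refcounts: pp0:4 pp1:3 pp2:1
Op 6: read(P2, v1) -> 12. No state change.
Op 7: read(P1, v0) -> 25. No state change.
Op 8: read(P0, v1) -> 175. No state change.
Op 9: read(P1, v1) -> 12. No state change.

Answer: 3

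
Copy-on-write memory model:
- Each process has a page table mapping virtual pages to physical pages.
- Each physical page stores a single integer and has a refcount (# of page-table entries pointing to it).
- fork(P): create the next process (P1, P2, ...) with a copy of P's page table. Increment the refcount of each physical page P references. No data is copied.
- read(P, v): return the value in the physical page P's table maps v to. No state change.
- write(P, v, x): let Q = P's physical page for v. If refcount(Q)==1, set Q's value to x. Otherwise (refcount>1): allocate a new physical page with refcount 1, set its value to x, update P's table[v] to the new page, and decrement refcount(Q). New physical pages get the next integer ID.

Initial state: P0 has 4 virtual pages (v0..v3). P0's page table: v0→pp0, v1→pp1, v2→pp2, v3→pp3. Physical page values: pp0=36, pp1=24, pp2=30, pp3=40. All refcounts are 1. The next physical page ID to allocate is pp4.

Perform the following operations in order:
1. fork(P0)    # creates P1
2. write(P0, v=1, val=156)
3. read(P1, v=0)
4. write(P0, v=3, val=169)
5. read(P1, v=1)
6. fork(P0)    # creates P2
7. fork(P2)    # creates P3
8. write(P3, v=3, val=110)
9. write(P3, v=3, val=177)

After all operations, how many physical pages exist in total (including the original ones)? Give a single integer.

Answer: 7

Derivation:
Op 1: fork(P0) -> P1. 4 ppages; refcounts: pp0:2 pp1:2 pp2:2 pp3:2
Op 2: write(P0, v1, 156). refcount(pp1)=2>1 -> COPY to pp4. 5 ppages; refcounts: pp0:2 pp1:1 pp2:2 pp3:2 pp4:1
Op 3: read(P1, v0) -> 36. No state change.
Op 4: write(P0, v3, 169). refcount(pp3)=2>1 -> COPY to pp5. 6 ppages; refcounts: pp0:2 pp1:1 pp2:2 pp3:1 pp4:1 pp5:1
Op 5: read(P1, v1) -> 24. No state change.
Op 6: fork(P0) -> P2. 6 ppages; refcounts: pp0:3 pp1:1 pp2:3 pp3:1 pp4:2 pp5:2
Op 7: fork(P2) -> P3. 6 ppages; refcounts: pp0:4 pp1:1 pp2:4 pp3:1 pp4:3 pp5:3
Op 8: write(P3, v3, 110). refcount(pp5)=3>1 -> COPY to pp6. 7 ppages; refcounts: pp0:4 pp1:1 pp2:4 pp3:1 pp4:3 pp5:2 pp6:1
Op 9: write(P3, v3, 177). refcount(pp6)=1 -> write in place. 7 ppages; refcounts: pp0:4 pp1:1 pp2:4 pp3:1 pp4:3 pp5:2 pp6:1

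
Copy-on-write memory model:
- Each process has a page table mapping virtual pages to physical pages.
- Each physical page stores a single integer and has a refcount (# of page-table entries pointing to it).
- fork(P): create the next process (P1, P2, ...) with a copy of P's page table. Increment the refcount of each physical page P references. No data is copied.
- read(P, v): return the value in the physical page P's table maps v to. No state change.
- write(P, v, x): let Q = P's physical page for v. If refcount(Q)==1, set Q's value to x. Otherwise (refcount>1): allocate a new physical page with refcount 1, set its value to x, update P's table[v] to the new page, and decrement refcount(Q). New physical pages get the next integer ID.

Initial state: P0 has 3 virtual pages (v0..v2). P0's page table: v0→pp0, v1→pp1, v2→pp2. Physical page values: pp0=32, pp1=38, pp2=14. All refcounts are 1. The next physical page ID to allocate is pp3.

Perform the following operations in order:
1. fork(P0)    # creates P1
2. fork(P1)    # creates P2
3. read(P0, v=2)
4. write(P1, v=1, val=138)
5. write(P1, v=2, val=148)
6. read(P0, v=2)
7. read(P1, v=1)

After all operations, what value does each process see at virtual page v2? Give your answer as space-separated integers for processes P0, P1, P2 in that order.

Op 1: fork(P0) -> P1. 3 ppages; refcounts: pp0:2 pp1:2 pp2:2
Op 2: fork(P1) -> P2. 3 ppages; refcounts: pp0:3 pp1:3 pp2:3
Op 3: read(P0, v2) -> 14. No state change.
Op 4: write(P1, v1, 138). refcount(pp1)=3>1 -> COPY to pp3. 4 ppages; refcounts: pp0:3 pp1:2 pp2:3 pp3:1
Op 5: write(P1, v2, 148). refcount(pp2)=3>1 -> COPY to pp4. 5 ppages; refcounts: pp0:3 pp1:2 pp2:2 pp3:1 pp4:1
Op 6: read(P0, v2) -> 14. No state change.
Op 7: read(P1, v1) -> 138. No state change.
P0: v2 -> pp2 = 14
P1: v2 -> pp4 = 148
P2: v2 -> pp2 = 14

Answer: 14 148 14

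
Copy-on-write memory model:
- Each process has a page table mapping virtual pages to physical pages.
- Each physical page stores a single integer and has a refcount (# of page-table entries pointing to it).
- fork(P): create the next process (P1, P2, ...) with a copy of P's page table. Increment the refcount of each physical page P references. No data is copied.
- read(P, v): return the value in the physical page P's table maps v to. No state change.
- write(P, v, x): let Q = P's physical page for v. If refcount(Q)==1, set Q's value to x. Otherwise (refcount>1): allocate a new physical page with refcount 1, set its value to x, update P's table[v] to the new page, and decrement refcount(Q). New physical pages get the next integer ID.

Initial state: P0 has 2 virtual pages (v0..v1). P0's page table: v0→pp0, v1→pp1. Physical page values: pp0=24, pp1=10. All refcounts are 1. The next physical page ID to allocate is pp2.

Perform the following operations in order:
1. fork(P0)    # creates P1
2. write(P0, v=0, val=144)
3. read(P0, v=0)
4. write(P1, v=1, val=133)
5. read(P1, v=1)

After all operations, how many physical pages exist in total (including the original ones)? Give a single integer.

Answer: 4

Derivation:
Op 1: fork(P0) -> P1. 2 ppages; refcounts: pp0:2 pp1:2
Op 2: write(P0, v0, 144). refcount(pp0)=2>1 -> COPY to pp2. 3 ppages; refcounts: pp0:1 pp1:2 pp2:1
Op 3: read(P0, v0) -> 144. No state change.
Op 4: write(P1, v1, 133). refcount(pp1)=2>1 -> COPY to pp3. 4 ppages; refcounts: pp0:1 pp1:1 pp2:1 pp3:1
Op 5: read(P1, v1) -> 133. No state change.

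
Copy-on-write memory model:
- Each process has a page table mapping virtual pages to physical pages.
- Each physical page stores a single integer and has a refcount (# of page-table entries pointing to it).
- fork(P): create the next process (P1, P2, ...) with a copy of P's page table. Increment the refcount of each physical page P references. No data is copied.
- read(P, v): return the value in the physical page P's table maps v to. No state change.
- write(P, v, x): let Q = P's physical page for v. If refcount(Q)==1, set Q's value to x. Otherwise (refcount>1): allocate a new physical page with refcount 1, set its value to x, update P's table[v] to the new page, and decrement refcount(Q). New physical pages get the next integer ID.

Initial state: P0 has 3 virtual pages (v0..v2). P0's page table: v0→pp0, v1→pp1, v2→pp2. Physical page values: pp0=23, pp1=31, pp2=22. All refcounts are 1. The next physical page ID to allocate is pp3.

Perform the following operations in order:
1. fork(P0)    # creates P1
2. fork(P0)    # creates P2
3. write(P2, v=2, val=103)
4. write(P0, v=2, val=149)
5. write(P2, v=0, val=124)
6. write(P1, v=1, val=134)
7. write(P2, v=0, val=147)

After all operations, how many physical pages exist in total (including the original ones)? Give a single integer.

Op 1: fork(P0) -> P1. 3 ppages; refcounts: pp0:2 pp1:2 pp2:2
Op 2: fork(P0) -> P2. 3 ppages; refcounts: pp0:3 pp1:3 pp2:3
Op 3: write(P2, v2, 103). refcount(pp2)=3>1 -> COPY to pp3. 4 ppages; refcounts: pp0:3 pp1:3 pp2:2 pp3:1
Op 4: write(P0, v2, 149). refcount(pp2)=2>1 -> COPY to pp4. 5 ppages; refcounts: pp0:3 pp1:3 pp2:1 pp3:1 pp4:1
Op 5: write(P2, v0, 124). refcount(pp0)=3>1 -> COPY to pp5. 6 ppages; refcounts: pp0:2 pp1:3 pp2:1 pp3:1 pp4:1 pp5:1
Op 6: write(P1, v1, 134). refcount(pp1)=3>1 -> COPY to pp6. 7 ppages; refcounts: pp0:2 pp1:2 pp2:1 pp3:1 pp4:1 pp5:1 pp6:1
Op 7: write(P2, v0, 147). refcount(pp5)=1 -> write in place. 7 ppages; refcounts: pp0:2 pp1:2 pp2:1 pp3:1 pp4:1 pp5:1 pp6:1

Answer: 7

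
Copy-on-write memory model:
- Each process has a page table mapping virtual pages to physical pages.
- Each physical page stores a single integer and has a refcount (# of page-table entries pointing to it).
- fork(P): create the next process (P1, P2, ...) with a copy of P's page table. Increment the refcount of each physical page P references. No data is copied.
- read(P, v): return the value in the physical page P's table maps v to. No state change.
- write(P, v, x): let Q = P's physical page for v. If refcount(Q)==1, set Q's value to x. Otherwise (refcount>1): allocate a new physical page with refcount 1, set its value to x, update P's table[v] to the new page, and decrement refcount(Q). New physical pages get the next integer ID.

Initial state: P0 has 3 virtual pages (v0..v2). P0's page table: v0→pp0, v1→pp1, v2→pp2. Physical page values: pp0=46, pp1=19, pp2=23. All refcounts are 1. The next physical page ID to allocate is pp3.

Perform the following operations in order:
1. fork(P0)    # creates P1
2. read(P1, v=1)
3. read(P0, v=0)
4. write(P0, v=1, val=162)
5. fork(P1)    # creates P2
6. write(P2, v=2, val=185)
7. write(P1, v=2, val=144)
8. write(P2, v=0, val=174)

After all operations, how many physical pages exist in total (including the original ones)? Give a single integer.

Answer: 7

Derivation:
Op 1: fork(P0) -> P1. 3 ppages; refcounts: pp0:2 pp1:2 pp2:2
Op 2: read(P1, v1) -> 19. No state change.
Op 3: read(P0, v0) -> 46. No state change.
Op 4: write(P0, v1, 162). refcount(pp1)=2>1 -> COPY to pp3. 4 ppages; refcounts: pp0:2 pp1:1 pp2:2 pp3:1
Op 5: fork(P1) -> P2. 4 ppages; refcounts: pp0:3 pp1:2 pp2:3 pp3:1
Op 6: write(P2, v2, 185). refcount(pp2)=3>1 -> COPY to pp4. 5 ppages; refcounts: pp0:3 pp1:2 pp2:2 pp3:1 pp4:1
Op 7: write(P1, v2, 144). refcount(pp2)=2>1 -> COPY to pp5. 6 ppages; refcounts: pp0:3 pp1:2 pp2:1 pp3:1 pp4:1 pp5:1
Op 8: write(P2, v0, 174). refcount(pp0)=3>1 -> COPY to pp6. 7 ppages; refcounts: pp0:2 pp1:2 pp2:1 pp3:1 pp4:1 pp5:1 pp6:1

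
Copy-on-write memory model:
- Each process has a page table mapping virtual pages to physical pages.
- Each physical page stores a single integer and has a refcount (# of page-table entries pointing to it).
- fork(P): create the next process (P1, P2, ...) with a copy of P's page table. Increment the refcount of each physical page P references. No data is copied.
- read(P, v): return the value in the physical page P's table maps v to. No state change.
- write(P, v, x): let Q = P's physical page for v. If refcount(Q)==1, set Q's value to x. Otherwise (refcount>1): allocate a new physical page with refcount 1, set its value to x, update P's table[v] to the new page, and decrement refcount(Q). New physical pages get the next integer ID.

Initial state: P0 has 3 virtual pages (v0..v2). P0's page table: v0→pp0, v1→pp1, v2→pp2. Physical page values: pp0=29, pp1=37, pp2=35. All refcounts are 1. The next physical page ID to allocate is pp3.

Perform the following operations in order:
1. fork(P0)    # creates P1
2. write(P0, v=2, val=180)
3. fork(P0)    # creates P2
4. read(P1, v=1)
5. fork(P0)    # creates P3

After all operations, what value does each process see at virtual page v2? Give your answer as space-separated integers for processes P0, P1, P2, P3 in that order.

Op 1: fork(P0) -> P1. 3 ppages; refcounts: pp0:2 pp1:2 pp2:2
Op 2: write(P0, v2, 180). refcount(pp2)=2>1 -> COPY to pp3. 4 ppages; refcounts: pp0:2 pp1:2 pp2:1 pp3:1
Op 3: fork(P0) -> P2. 4 ppages; refcounts: pp0:3 pp1:3 pp2:1 pp3:2
Op 4: read(P1, v1) -> 37. No state change.
Op 5: fork(P0) -> P3. 4 ppages; refcounts: pp0:4 pp1:4 pp2:1 pp3:3
P0: v2 -> pp3 = 180
P1: v2 -> pp2 = 35
P2: v2 -> pp3 = 180
P3: v2 -> pp3 = 180

Answer: 180 35 180 180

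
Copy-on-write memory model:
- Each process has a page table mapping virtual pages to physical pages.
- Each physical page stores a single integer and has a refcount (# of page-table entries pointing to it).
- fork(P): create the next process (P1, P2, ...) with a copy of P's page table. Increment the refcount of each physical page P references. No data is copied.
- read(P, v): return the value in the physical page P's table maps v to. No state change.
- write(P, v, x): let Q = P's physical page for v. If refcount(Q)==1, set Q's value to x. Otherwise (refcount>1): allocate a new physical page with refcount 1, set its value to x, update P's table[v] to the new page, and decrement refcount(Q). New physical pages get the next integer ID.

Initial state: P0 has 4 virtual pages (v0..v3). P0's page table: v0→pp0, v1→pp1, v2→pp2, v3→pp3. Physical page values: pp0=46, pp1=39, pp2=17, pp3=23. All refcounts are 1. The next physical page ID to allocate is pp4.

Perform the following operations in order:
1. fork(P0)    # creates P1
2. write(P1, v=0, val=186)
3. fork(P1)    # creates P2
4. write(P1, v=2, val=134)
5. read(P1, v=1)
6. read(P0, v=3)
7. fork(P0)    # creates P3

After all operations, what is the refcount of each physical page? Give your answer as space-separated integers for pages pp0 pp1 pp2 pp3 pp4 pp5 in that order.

Op 1: fork(P0) -> P1. 4 ppages; refcounts: pp0:2 pp1:2 pp2:2 pp3:2
Op 2: write(P1, v0, 186). refcount(pp0)=2>1 -> COPY to pp4. 5 ppages; refcounts: pp0:1 pp1:2 pp2:2 pp3:2 pp4:1
Op 3: fork(P1) -> P2. 5 ppages; refcounts: pp0:1 pp1:3 pp2:3 pp3:3 pp4:2
Op 4: write(P1, v2, 134). refcount(pp2)=3>1 -> COPY to pp5. 6 ppages; refcounts: pp0:1 pp1:3 pp2:2 pp3:3 pp4:2 pp5:1
Op 5: read(P1, v1) -> 39. No state change.
Op 6: read(P0, v3) -> 23. No state change.
Op 7: fork(P0) -> P3. 6 ppages; refcounts: pp0:2 pp1:4 pp2:3 pp3:4 pp4:2 pp5:1

Answer: 2 4 3 4 2 1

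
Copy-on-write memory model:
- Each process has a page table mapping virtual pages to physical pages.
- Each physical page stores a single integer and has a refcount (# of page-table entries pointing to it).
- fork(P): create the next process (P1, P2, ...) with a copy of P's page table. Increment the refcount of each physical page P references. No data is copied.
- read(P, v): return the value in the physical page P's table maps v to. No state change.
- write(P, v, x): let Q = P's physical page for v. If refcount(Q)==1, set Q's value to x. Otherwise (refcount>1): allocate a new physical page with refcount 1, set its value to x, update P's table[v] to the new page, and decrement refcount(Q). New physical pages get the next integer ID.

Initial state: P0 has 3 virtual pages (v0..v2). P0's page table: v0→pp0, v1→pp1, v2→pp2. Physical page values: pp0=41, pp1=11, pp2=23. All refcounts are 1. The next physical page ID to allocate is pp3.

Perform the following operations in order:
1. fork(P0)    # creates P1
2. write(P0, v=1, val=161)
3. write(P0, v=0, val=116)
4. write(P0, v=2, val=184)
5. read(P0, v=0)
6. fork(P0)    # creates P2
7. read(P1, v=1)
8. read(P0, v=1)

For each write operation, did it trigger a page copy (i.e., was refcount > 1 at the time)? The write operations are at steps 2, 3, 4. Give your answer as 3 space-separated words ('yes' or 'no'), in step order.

Op 1: fork(P0) -> P1. 3 ppages; refcounts: pp0:2 pp1:2 pp2:2
Op 2: write(P0, v1, 161). refcount(pp1)=2>1 -> COPY to pp3. 4 ppages; refcounts: pp0:2 pp1:1 pp2:2 pp3:1
Op 3: write(P0, v0, 116). refcount(pp0)=2>1 -> COPY to pp4. 5 ppages; refcounts: pp0:1 pp1:1 pp2:2 pp3:1 pp4:1
Op 4: write(P0, v2, 184). refcount(pp2)=2>1 -> COPY to pp5. 6 ppages; refcounts: pp0:1 pp1:1 pp2:1 pp3:1 pp4:1 pp5:1
Op 5: read(P0, v0) -> 116. No state change.
Op 6: fork(P0) -> P2. 6 ppages; refcounts: pp0:1 pp1:1 pp2:1 pp3:2 pp4:2 pp5:2
Op 7: read(P1, v1) -> 11. No state change.
Op 8: read(P0, v1) -> 161. No state change.

yes yes yes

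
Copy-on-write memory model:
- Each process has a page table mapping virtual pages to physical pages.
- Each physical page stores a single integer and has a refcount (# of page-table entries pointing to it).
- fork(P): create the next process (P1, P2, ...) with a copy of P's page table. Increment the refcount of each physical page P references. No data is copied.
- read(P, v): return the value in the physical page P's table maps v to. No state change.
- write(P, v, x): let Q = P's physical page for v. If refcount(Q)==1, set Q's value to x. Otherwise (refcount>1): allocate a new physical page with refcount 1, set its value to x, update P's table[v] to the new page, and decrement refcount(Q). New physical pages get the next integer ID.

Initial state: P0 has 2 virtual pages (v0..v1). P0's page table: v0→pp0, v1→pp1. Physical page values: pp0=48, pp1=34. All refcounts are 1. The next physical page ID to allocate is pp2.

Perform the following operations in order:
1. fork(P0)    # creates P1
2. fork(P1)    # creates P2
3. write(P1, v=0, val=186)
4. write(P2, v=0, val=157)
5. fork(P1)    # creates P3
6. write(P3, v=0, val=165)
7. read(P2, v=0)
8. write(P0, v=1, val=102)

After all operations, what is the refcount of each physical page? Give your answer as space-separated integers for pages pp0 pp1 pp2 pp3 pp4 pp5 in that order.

Op 1: fork(P0) -> P1. 2 ppages; refcounts: pp0:2 pp1:2
Op 2: fork(P1) -> P2. 2 ppages; refcounts: pp0:3 pp1:3
Op 3: write(P1, v0, 186). refcount(pp0)=3>1 -> COPY to pp2. 3 ppages; refcounts: pp0:2 pp1:3 pp2:1
Op 4: write(P2, v0, 157). refcount(pp0)=2>1 -> COPY to pp3. 4 ppages; refcounts: pp0:1 pp1:3 pp2:1 pp3:1
Op 5: fork(P1) -> P3. 4 ppages; refcounts: pp0:1 pp1:4 pp2:2 pp3:1
Op 6: write(P3, v0, 165). refcount(pp2)=2>1 -> COPY to pp4. 5 ppages; refcounts: pp0:1 pp1:4 pp2:1 pp3:1 pp4:1
Op 7: read(P2, v0) -> 157. No state change.
Op 8: write(P0, v1, 102). refcount(pp1)=4>1 -> COPY to pp5. 6 ppages; refcounts: pp0:1 pp1:3 pp2:1 pp3:1 pp4:1 pp5:1

Answer: 1 3 1 1 1 1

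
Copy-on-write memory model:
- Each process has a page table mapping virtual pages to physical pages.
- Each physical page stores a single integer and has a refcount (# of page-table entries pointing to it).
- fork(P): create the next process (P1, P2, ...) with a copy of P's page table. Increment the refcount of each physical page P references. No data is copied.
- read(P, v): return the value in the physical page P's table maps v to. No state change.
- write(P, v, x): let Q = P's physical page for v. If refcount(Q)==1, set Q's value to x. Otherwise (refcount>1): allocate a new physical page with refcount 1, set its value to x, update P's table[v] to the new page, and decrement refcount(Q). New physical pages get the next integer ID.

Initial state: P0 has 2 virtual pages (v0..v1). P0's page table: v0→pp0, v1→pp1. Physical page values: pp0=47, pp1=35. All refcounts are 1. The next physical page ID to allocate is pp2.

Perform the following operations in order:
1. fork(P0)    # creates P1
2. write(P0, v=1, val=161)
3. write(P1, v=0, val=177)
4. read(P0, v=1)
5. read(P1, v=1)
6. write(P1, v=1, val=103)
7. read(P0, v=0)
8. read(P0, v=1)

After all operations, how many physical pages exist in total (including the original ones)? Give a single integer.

Op 1: fork(P0) -> P1. 2 ppages; refcounts: pp0:2 pp1:2
Op 2: write(P0, v1, 161). refcount(pp1)=2>1 -> COPY to pp2. 3 ppages; refcounts: pp0:2 pp1:1 pp2:1
Op 3: write(P1, v0, 177). refcount(pp0)=2>1 -> COPY to pp3. 4 ppages; refcounts: pp0:1 pp1:1 pp2:1 pp3:1
Op 4: read(P0, v1) -> 161. No state change.
Op 5: read(P1, v1) -> 35. No state change.
Op 6: write(P1, v1, 103). refcount(pp1)=1 -> write in place. 4 ppages; refcounts: pp0:1 pp1:1 pp2:1 pp3:1
Op 7: read(P0, v0) -> 47. No state change.
Op 8: read(P0, v1) -> 161. No state change.

Answer: 4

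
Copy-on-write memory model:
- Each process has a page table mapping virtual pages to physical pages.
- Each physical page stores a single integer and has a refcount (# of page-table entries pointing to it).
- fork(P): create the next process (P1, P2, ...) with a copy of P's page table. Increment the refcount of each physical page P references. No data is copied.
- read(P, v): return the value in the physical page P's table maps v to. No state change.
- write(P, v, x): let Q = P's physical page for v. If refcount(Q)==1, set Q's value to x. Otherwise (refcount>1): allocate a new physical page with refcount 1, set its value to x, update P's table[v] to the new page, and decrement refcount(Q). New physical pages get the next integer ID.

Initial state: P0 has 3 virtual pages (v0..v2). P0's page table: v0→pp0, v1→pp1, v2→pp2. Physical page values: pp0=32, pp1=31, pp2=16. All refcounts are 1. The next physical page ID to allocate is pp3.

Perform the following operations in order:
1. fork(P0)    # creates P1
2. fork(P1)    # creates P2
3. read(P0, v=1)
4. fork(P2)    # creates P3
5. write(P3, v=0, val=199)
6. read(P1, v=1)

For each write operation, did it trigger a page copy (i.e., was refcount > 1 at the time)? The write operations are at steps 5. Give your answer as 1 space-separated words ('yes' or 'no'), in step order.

Op 1: fork(P0) -> P1. 3 ppages; refcounts: pp0:2 pp1:2 pp2:2
Op 2: fork(P1) -> P2. 3 ppages; refcounts: pp0:3 pp1:3 pp2:3
Op 3: read(P0, v1) -> 31. No state change.
Op 4: fork(P2) -> P3. 3 ppages; refcounts: pp0:4 pp1:4 pp2:4
Op 5: write(P3, v0, 199). refcount(pp0)=4>1 -> COPY to pp3. 4 ppages; refcounts: pp0:3 pp1:4 pp2:4 pp3:1
Op 6: read(P1, v1) -> 31. No state change.

yes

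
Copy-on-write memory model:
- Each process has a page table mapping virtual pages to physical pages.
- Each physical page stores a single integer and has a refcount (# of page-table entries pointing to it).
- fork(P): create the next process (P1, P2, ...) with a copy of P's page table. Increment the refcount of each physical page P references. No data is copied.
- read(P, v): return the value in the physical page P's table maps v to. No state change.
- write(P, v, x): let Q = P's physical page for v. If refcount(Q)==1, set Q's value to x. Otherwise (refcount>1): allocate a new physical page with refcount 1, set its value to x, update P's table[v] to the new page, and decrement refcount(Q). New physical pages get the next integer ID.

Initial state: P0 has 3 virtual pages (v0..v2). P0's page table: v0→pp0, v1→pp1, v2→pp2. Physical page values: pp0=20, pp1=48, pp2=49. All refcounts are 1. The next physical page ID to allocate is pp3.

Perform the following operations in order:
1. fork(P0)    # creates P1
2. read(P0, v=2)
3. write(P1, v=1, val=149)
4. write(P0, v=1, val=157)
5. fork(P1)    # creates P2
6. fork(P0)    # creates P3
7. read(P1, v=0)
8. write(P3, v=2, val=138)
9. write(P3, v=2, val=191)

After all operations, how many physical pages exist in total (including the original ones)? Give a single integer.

Answer: 5

Derivation:
Op 1: fork(P0) -> P1. 3 ppages; refcounts: pp0:2 pp1:2 pp2:2
Op 2: read(P0, v2) -> 49. No state change.
Op 3: write(P1, v1, 149). refcount(pp1)=2>1 -> COPY to pp3. 4 ppages; refcounts: pp0:2 pp1:1 pp2:2 pp3:1
Op 4: write(P0, v1, 157). refcount(pp1)=1 -> write in place. 4 ppages; refcounts: pp0:2 pp1:1 pp2:2 pp3:1
Op 5: fork(P1) -> P2. 4 ppages; refcounts: pp0:3 pp1:1 pp2:3 pp3:2
Op 6: fork(P0) -> P3. 4 ppages; refcounts: pp0:4 pp1:2 pp2:4 pp3:2
Op 7: read(P1, v0) -> 20. No state change.
Op 8: write(P3, v2, 138). refcount(pp2)=4>1 -> COPY to pp4. 5 ppages; refcounts: pp0:4 pp1:2 pp2:3 pp3:2 pp4:1
Op 9: write(P3, v2, 191). refcount(pp4)=1 -> write in place. 5 ppages; refcounts: pp0:4 pp1:2 pp2:3 pp3:2 pp4:1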